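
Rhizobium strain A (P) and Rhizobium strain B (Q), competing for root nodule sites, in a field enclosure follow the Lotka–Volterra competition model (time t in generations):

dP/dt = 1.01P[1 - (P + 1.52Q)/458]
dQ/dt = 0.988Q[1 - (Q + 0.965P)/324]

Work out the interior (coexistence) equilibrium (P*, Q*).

Setting both brackets to zero gives the nullclines P + 1.52Q = 458 and 0.965P + Q = 324.
Substituting Q = 324 - 0.965P into the first: P(1 - 1.52·0.965) = 458 - 1.52·324.
So P* = -34.5/-0.467 = 73.9, and then Q* = 324 - 0.965·73.9 = 253.

P* ≈ 73.9, Q* ≈ 253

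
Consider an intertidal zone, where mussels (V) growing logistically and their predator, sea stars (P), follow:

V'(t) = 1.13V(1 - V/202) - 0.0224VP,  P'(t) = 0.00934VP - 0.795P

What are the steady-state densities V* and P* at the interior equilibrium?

V* ≈ 85.1, P* ≈ 29.2

From dP/dt = 0 with P > 0: 0.00934V* = 0.795, so V* = 85.1.
Substitute into dV/dt = 0: 1.13(1 - 85.1/202) = 0.0224P*.
The bracket is 0.579, giving P* = 0.654/0.0224 = 29.2.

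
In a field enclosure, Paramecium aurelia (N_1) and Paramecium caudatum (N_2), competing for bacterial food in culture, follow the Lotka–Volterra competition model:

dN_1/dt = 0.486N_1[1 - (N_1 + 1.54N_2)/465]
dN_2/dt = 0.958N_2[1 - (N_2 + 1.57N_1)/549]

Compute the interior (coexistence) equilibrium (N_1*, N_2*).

N_1* ≈ 268, N_2* ≈ 128

Setting both brackets to zero gives the nullclines N_1 + 1.54N_2 = 465 and 1.57N_1 + N_2 = 549.
Substituting N_2 = 549 - 1.57N_1 into the first: N_1(1 - 1.54·1.57) = 465 - 1.54·549.
So N_1* = -380/-1.42 = 268, and then N_2* = 549 - 1.57·268 = 128.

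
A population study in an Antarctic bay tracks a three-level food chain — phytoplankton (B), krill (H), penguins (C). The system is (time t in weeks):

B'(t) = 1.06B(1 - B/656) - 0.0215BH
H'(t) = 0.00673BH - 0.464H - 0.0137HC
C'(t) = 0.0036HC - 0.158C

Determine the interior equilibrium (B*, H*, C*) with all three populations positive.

From dC/dt = 0: 0.0036H* = 0.158, so H* = 43.9.
From dB/dt = 0: 1.06(1 - B*/656) = 0.0215·43.9, giving B* = 656·(1 - 0.89) = 72.
From dH/dt = 0: 0.00673·72 - 0.464 = 0.0137C*, so C* = 0.0208/0.0137 = 1.52.

B* ≈ 72, H* ≈ 43.9, C* ≈ 1.52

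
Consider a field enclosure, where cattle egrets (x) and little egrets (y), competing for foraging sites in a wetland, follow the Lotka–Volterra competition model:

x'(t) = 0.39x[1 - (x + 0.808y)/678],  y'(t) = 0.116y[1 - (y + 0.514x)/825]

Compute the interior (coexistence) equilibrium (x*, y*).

x* ≈ 19.5, y* ≈ 815

Setting both brackets to zero gives the nullclines x + 0.808y = 678 and 0.514x + y = 825.
Substituting y = 825 - 0.514x into the first: x(1 - 0.808·0.514) = 678 - 0.808·825.
So x* = 11.4/0.585 = 19.5, and then y* = 825 - 0.514·19.5 = 815.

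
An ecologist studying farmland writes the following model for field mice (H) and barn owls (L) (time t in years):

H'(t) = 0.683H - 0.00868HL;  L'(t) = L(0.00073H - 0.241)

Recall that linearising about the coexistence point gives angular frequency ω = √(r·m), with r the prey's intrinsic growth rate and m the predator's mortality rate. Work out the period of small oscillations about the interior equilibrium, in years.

T ≈ 15.5 years

Here r = 0.683 and m = 0.241, so r·m = 0.165.
ω = √0.165 = 0.406 per year, hence T = 2π/ω ≈ 15.5 years.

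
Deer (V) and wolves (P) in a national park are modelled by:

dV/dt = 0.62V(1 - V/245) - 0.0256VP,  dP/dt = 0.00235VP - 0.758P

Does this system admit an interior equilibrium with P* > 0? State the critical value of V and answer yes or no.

The predator equation gives dP/dt > 0 only when V > 0.758/0.00235 = 323.
Without the predator, V → K = 245. Since 245 < 323, the predator cannot invade.

Threshold V = 323; K < 323, so no, the predator goes extinct.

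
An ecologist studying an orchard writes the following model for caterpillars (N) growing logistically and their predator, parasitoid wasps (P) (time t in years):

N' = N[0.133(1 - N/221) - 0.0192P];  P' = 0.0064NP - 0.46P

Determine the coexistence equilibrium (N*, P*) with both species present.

N* ≈ 71.9, P* ≈ 4.67

From dP/dt = 0 with P > 0: 0.0064N* = 0.46, so N* = 71.9.
Substitute into dN/dt = 0: 0.133(1 - 71.9/221) = 0.0192P*.
The bracket is 0.675, giving P* = 0.0897/0.0192 = 4.67.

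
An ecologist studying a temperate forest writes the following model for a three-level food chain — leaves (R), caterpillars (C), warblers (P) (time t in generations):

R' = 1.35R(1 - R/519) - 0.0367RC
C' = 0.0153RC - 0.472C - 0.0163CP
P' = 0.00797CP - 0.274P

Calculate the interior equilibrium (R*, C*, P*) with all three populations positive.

From dP/dt = 0: 0.00797C* = 0.274, so C* = 34.4.
From dR/dt = 0: 1.35(1 - R*/519) = 0.0367·34.4, giving R* = 519·(1 - 0.935) = 33.9.
From dC/dt = 0: 0.0153·33.9 - 0.472 = 0.0163P*, so P* = 0.0473/0.0163 = 2.9.

R* ≈ 33.9, C* ≈ 34.4, P* ≈ 2.9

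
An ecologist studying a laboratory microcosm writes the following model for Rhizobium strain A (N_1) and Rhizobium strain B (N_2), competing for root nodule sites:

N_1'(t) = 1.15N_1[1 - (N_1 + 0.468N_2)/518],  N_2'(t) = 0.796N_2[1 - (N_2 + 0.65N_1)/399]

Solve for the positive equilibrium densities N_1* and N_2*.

Setting both brackets to zero gives the nullclines N_1 + 0.468N_2 = 518 and 0.65N_1 + N_2 = 399.
Substituting N_2 = 399 - 0.65N_1 into the first: N_1(1 - 0.468·0.65) = 518 - 0.468·399.
So N_1* = 331/0.696 = 476, and then N_2* = 399 - 0.65·476 = 89.5.

N_1* ≈ 476, N_2* ≈ 89.5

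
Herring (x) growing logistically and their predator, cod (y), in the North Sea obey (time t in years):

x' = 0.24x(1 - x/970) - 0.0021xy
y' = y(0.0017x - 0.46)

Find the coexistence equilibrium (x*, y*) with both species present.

From dy/dt = 0 with y > 0: 0.0017x* = 0.46, so x* = 271.
Substitute into dx/dt = 0: 0.24(1 - 271/970) = 0.0021y*.
The bracket is 0.721, giving y* = 0.173/0.0021 = 82.4.

x* ≈ 271, y* ≈ 82.4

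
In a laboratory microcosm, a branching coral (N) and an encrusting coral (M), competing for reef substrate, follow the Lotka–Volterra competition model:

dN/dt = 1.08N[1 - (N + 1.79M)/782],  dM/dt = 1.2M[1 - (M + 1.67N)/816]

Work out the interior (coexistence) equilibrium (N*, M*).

N* ≈ 341, M* ≈ 246

Setting both brackets to zero gives the nullclines N + 1.79M = 782 and 1.67N + M = 816.
Substituting M = 816 - 1.67N into the first: N(1 - 1.79·1.67) = 782 - 1.79·816.
So N* = -679/-1.99 = 341, and then M* = 816 - 1.67·341 = 246.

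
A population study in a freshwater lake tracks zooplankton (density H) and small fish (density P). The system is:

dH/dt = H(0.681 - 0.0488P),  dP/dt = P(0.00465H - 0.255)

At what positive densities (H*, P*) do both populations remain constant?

Set dP/dt = 0 with P > 0: 0.00465H - 0.255 = 0, so H* = 0.255/0.00465 = 54.8.
Set dH/dt = 0 with H > 0: 0.681 - 0.0488P = 0, so P* = 0.681/0.0488 = 14.

H* ≈ 54.8, P* ≈ 14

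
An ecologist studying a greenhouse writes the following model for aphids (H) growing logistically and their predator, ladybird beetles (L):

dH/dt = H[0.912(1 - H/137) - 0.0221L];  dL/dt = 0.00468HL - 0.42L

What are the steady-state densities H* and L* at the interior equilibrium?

From dL/dt = 0 with L > 0: 0.00468H* = 0.42, so H* = 89.7.
Substitute into dH/dt = 0: 0.912(1 - 89.7/137) = 0.0221L*.
The bracket is 0.345, giving L* = 0.315/0.0221 = 14.2.

H* ≈ 89.7, L* ≈ 14.2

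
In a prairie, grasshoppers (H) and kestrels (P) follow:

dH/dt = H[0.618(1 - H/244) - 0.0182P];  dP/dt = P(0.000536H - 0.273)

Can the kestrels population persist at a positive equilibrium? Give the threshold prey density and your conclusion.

Threshold H = 509; K < 509, so no, the predator goes extinct.

The predator equation gives dP/dt > 0 only when H > 0.273/0.000536 = 509.
Without the predator, H → K = 244. Since 244 < 509, the predator cannot invade.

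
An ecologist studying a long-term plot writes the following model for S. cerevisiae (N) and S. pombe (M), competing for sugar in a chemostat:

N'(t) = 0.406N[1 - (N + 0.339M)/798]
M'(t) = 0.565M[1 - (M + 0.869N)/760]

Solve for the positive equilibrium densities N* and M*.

N* ≈ 766, M* ≈ 94.3

Setting both brackets to zero gives the nullclines N + 0.339M = 798 and 0.869N + M = 760.
Substituting M = 760 - 0.869N into the first: N(1 - 0.339·0.869) = 798 - 0.339·760.
So N* = 540/0.705 = 766, and then M* = 760 - 0.869·766 = 94.3.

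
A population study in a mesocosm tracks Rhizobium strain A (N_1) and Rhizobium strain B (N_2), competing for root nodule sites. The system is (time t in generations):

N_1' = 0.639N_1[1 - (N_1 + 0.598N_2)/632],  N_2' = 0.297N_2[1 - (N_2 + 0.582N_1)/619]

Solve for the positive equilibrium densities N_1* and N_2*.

Setting both brackets to zero gives the nullclines N_1 + 0.598N_2 = 632 and 0.582N_1 + N_2 = 619.
Substituting N_2 = 619 - 0.582N_1 into the first: N_1(1 - 0.598·0.582) = 632 - 0.598·619.
So N_1* = 262/0.652 = 402, and then N_2* = 619 - 0.582·402 = 385.

N_1* ≈ 402, N_2* ≈ 385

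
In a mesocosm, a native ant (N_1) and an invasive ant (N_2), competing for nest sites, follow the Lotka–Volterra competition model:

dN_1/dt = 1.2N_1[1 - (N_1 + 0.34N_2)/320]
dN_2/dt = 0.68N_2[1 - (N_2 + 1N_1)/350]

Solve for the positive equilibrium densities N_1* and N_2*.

Setting both brackets to zero gives the nullclines N_1 + 0.34N_2 = 320 and 1N_1 + N_2 = 350.
Substituting N_2 = 350 - 1N_1 into the first: N_1(1 - 0.34·1) = 320 - 0.34·350.
So N_1* = 201/0.66 = 305, and then N_2* = 350 - 1·305 = 45.5.

N_1* ≈ 305, N_2* ≈ 45.5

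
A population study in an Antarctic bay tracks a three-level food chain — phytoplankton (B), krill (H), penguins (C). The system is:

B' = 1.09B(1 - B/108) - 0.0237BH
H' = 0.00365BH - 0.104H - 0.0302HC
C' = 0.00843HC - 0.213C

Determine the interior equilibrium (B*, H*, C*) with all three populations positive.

From dC/dt = 0: 0.00843H* = 0.213, so H* = 25.3.
From dB/dt = 0: 1.09(1 - B*/108) = 0.0237·25.3, giving B* = 108·(1 - 0.549) = 48.7.
From dH/dt = 0: 0.00365·48.7 - 0.104 = 0.0302C*, so C* = 0.0736/0.0302 = 2.44.

B* ≈ 48.7, H* ≈ 25.3, C* ≈ 2.44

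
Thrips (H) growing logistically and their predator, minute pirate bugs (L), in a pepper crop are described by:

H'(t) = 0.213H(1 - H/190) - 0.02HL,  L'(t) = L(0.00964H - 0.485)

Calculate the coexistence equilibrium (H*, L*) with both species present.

From dL/dt = 0 with L > 0: 0.00964H* = 0.485, so H* = 50.3.
Substitute into dH/dt = 0: 0.213(1 - 50.3/190) = 0.02L*.
The bracket is 0.735, giving L* = 0.157/0.02 = 7.83.

H* ≈ 50.3, L* ≈ 7.83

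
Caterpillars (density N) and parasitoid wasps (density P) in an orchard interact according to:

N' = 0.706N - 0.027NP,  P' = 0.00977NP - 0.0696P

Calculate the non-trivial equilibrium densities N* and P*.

Set dP/dt = 0 with P > 0: 0.00977N - 0.0696 = 0, so N* = 0.0696/0.00977 = 7.12.
Set dN/dt = 0 with N > 0: 0.706 - 0.027P = 0, so P* = 0.706/0.027 = 26.1.

N* ≈ 7.12, P* ≈ 26.1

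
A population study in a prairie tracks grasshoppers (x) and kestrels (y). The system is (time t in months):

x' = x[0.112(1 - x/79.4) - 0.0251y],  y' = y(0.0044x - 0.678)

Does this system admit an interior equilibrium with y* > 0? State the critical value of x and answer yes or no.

Threshold x = 154; K < 154, so no, the predator goes extinct.

The predator equation gives dy/dt > 0 only when x > 0.678/0.0044 = 154.
Without the predator, x → K = 79.4. Since 79.4 < 154, the predator cannot invade.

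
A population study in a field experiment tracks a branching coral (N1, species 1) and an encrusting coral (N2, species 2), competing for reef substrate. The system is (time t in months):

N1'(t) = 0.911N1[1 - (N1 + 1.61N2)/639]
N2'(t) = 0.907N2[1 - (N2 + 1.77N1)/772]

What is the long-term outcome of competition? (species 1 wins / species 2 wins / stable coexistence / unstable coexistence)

Compare the nullcline intercepts: K1/α12 = 639/1.61 = 397 < K2 = 772; K2/α21 = 772/1.77 = 436 < K1 = 639.
Since both are reversed, neither can invade when rare; the interior point is a saddle.

unstable coexistence (outcome depends on initial conditions)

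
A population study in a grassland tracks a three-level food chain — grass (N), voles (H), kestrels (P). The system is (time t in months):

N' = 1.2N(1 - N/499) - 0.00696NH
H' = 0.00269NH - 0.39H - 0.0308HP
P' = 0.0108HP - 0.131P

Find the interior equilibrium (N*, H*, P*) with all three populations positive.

N* ≈ 464, H* ≈ 12.1, P* ≈ 27.9

From dP/dt = 0: 0.0108H* = 0.131, so H* = 12.1.
From dN/dt = 0: 1.2(1 - N*/499) = 0.00696·12.1, giving N* = 499·(1 - 0.0704) = 464.
From dH/dt = 0: 0.00269·464 - 0.39 = 0.0308P*, so P* = 0.858/0.0308 = 27.9.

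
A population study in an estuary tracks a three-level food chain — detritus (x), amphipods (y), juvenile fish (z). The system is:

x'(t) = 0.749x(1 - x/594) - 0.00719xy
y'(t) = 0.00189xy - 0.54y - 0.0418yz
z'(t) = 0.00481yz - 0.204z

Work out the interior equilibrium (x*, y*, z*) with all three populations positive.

From dz/dt = 0: 0.00481y* = 0.204, so y* = 42.4.
From dx/dt = 0: 0.749(1 - x*/594) = 0.00719·42.4, giving x* = 594·(1 - 0.407) = 352.
From dy/dt = 0: 0.00189·352 - 0.54 = 0.0418z*, so z* = 0.126/0.0418 = 3.

x* ≈ 352, y* ≈ 42.4, z* ≈ 3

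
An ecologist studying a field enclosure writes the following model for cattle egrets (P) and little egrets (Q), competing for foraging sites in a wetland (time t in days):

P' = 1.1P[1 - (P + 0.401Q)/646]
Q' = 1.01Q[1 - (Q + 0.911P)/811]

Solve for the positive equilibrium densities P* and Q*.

P* ≈ 505, Q* ≈ 351

Setting both brackets to zero gives the nullclines P + 0.401Q = 646 and 0.911P + Q = 811.
Substituting Q = 811 - 0.911P into the first: P(1 - 0.401·0.911) = 646 - 0.401·811.
So P* = 321/0.635 = 505, and then Q* = 811 - 0.911·505 = 351.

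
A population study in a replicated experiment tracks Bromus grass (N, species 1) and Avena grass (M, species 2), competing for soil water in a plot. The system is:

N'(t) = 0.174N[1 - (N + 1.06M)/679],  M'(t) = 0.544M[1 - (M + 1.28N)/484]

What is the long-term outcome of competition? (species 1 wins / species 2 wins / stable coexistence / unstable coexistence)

species 1 excludes species 2

Compare the nullcline intercepts: K1/α12 = 679/1.06 = 641 > K2 = 484; K2/α21 = 484/1.28 = 378 < K1 = 679.
Since the inequalities point opposite ways, species 1 can invade but species 2 cannot.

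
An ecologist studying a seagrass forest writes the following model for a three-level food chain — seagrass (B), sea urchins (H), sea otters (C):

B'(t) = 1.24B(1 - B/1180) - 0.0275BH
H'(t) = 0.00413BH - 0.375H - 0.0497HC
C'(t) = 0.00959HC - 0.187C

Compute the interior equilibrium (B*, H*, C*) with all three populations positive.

From dC/dt = 0: 0.00959H* = 0.187, so H* = 19.5.
From dB/dt = 0: 1.24(1 - B*/1180) = 0.0275·19.5, giving B* = 1180·(1 - 0.432) = 670.
From dH/dt = 0: 0.00413·670 - 0.375 = 0.0497C*, so C* = 2.39/0.0497 = 48.1.

B* ≈ 670, H* ≈ 19.5, C* ≈ 48.1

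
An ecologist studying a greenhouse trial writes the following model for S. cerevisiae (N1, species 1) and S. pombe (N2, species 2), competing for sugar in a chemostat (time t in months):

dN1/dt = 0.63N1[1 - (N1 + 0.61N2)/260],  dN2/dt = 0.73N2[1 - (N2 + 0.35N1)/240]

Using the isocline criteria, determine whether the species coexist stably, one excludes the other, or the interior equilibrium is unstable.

Compare the nullcline intercepts: K1/α12 = 260/0.61 = 426 > K2 = 240; K2/α21 = 240/0.35 = 686 > K1 = 260.
Since both inequalities hold, each species can invade when rare, so the interior equilibrium is stable.

stable coexistence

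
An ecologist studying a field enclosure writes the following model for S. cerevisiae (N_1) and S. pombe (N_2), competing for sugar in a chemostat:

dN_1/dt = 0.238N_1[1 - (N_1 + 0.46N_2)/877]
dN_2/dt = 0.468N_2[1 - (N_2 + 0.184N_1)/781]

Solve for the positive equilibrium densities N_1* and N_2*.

Setting both brackets to zero gives the nullclines N_1 + 0.46N_2 = 877 and 0.184N_1 + N_2 = 781.
Substituting N_2 = 781 - 0.184N_1 into the first: N_1(1 - 0.46·0.184) = 877 - 0.46·781.
So N_1* = 518/0.915 = 566, and then N_2* = 781 - 0.184·566 = 677.

N_1* ≈ 566, N_2* ≈ 677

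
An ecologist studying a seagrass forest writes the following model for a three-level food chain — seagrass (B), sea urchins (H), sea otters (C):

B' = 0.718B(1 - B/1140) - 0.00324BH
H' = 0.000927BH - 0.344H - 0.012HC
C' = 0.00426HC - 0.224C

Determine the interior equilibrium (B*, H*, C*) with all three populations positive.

From dC/dt = 0: 0.00426H* = 0.224, so H* = 52.6.
From dB/dt = 0: 0.718(1 - B*/1140) = 0.00324·52.6, giving B* = 1140·(1 - 0.237) = 870.
From dH/dt = 0: 0.000927·870 - 0.344 = 0.012C*, so C* = 0.462/0.012 = 38.5.

B* ≈ 870, H* ≈ 52.6, C* ≈ 38.5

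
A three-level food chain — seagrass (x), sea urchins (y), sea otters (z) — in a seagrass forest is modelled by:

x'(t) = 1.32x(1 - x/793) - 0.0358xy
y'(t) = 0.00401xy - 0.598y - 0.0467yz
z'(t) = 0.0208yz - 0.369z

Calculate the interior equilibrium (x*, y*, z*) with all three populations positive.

From dz/dt = 0: 0.0208y* = 0.369, so y* = 17.7.
From dx/dt = 0: 1.32(1 - x*/793) = 0.0358·17.7, giving x* = 793·(1 - 0.481) = 411.
From dy/dt = 0: 0.00401·411 - 0.598 = 0.0467z*, so z* = 1.05/0.0467 = 22.5.

x* ≈ 411, y* ≈ 17.7, z* ≈ 22.5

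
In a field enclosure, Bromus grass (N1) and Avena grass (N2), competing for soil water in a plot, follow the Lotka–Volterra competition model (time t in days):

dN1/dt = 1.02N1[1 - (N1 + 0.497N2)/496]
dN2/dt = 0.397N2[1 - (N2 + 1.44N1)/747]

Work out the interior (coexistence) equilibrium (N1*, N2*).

N1* ≈ 439, N2* ≈ 115

Setting both brackets to zero gives the nullclines N1 + 0.497N2 = 496 and 1.44N1 + N2 = 747.
Substituting N2 = 747 - 1.44N1 into the first: N1(1 - 0.497·1.44) = 496 - 0.497·747.
So N1* = 125/0.284 = 439, and then N2* = 747 - 1.44·439 = 115.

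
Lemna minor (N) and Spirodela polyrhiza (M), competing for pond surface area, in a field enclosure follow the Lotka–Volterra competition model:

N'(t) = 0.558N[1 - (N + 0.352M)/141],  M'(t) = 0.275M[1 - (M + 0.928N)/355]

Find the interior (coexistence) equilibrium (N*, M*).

Setting both brackets to zero gives the nullclines N + 0.352M = 141 and 0.928N + M = 355.
Substituting M = 355 - 0.928N into the first: N(1 - 0.352·0.928) = 141 - 0.352·355.
So N* = 16/0.673 = 23.8, and then M* = 355 - 0.928·23.8 = 333.

N* ≈ 23.8, M* ≈ 333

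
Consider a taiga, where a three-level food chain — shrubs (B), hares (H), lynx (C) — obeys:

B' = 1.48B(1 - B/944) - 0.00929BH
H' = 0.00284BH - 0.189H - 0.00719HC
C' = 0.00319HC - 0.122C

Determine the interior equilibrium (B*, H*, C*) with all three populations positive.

From dC/dt = 0: 0.00319H* = 0.122, so H* = 38.2.
From dB/dt = 0: 1.48(1 - B*/944) = 0.00929·38.2, giving B* = 944·(1 - 0.24) = 717.
From dH/dt = 0: 0.00284·717 - 0.189 = 0.00719C*, so C* = 1.85/0.00719 = 257.

B* ≈ 717, H* ≈ 38.2, C* ≈ 257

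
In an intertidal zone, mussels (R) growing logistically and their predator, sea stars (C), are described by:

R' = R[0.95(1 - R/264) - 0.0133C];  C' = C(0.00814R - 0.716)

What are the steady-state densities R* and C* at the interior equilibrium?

R* ≈ 88, C* ≈ 47.6

From dC/dt = 0 with C > 0: 0.00814R* = 0.716, so R* = 88.
Substitute into dR/dt = 0: 0.95(1 - 88/264) = 0.0133C*.
The bracket is 0.667, giving C* = 0.633/0.0133 = 47.6.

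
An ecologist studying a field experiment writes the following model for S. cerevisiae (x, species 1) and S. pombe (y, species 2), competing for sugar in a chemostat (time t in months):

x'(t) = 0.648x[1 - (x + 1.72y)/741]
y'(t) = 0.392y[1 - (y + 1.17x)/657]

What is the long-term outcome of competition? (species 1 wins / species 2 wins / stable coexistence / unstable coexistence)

Compare the nullcline intercepts: K1/α12 = 741/1.72 = 431 < K2 = 657; K2/α21 = 657/1.17 = 562 < K1 = 741.
Since both are reversed, neither can invade when rare; the interior point is a saddle.

unstable coexistence (outcome depends on initial conditions)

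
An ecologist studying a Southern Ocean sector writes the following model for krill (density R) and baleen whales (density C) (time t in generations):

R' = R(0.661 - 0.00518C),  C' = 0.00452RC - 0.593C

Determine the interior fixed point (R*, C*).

R* ≈ 131, C* ≈ 128

Set dC/dt = 0 with C > 0: 0.00452R - 0.593 = 0, so R* = 0.593/0.00452 = 131.
Set dR/dt = 0 with R > 0: 0.661 - 0.00518C = 0, so C* = 0.661/0.00518 = 128.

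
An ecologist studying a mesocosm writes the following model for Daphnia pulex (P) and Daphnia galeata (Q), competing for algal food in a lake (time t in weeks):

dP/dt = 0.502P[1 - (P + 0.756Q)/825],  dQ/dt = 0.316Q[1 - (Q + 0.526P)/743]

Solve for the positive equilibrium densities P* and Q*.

Setting both brackets to zero gives the nullclines P + 0.756Q = 825 and 0.526P + Q = 743.
Substituting Q = 743 - 0.526P into the first: P(1 - 0.756·0.526) = 825 - 0.756·743.
So P* = 263/0.602 = 437, and then Q* = 743 - 0.526·437 = 513.

P* ≈ 437, Q* ≈ 513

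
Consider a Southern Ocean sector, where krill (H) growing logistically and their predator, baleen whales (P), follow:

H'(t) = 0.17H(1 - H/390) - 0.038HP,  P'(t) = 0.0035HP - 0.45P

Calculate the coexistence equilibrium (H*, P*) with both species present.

H* ≈ 129, P* ≈ 3

From dP/dt = 0 with P > 0: 0.0035H* = 0.45, so H* = 129.
Substitute into dH/dt = 0: 0.17(1 - 129/390) = 0.038P*.
The bracket is 0.67, giving P* = 0.114/0.038 = 3.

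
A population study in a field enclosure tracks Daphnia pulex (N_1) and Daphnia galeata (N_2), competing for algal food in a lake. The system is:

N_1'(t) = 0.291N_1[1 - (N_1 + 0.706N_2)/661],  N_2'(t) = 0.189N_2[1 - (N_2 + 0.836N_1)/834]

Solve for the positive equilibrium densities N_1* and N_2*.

Setting both brackets to zero gives the nullclines N_1 + 0.706N_2 = 661 and 0.836N_1 + N_2 = 834.
Substituting N_2 = 834 - 0.836N_1 into the first: N_1(1 - 0.706·0.836) = 661 - 0.706·834.
So N_1* = 72.2/0.41 = 176, and then N_2* = 834 - 0.836·176 = 687.

N_1* ≈ 176, N_2* ≈ 687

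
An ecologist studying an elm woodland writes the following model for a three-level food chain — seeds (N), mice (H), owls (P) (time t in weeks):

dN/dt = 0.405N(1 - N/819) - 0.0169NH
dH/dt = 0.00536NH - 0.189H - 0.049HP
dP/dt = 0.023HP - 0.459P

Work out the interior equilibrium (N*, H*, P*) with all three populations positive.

From dP/dt = 0: 0.023H* = 0.459, so H* = 20.
From dN/dt = 0: 0.405(1 - N*/819) = 0.0169·20, giving N* = 819·(1 - 0.833) = 137.
From dH/dt = 0: 0.00536·137 - 0.189 = 0.049P*, so P* = 0.545/0.049 = 11.1.

N* ≈ 137, H* ≈ 20, P* ≈ 11.1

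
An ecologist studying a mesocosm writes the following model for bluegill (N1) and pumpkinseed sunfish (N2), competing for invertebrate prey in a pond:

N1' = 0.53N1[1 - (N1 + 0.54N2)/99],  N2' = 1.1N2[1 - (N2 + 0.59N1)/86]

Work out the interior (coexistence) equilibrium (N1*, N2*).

Setting both brackets to zero gives the nullclines N1 + 0.54N2 = 99 and 0.59N1 + N2 = 86.
Substituting N2 = 86 - 0.59N1 into the first: N1(1 - 0.54·0.59) = 99 - 0.54·86.
So N1* = 52.6/0.681 = 77.1, and then N2* = 86 - 0.59·77.1 = 40.5.

N1* ≈ 77.1, N2* ≈ 40.5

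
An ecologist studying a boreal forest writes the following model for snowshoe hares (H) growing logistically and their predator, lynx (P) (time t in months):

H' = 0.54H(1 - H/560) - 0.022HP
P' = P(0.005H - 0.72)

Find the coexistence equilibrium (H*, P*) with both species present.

H* ≈ 144, P* ≈ 18.2

From dP/dt = 0 with P > 0: 0.005H* = 0.72, so H* = 144.
Substitute into dH/dt = 0: 0.54(1 - 144/560) = 0.022P*.
The bracket is 0.743, giving P* = 0.401/0.022 = 18.2.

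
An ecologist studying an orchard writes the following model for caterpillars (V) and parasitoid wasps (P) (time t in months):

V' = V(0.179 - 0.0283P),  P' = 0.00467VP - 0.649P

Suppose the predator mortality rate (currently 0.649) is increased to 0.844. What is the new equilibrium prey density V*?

V* ≈ 181

At the interior fixed point, setting dP/dt = 0 with P > 0 fixes V* = (predator death rate)/(VP coefficient) — independent of the other coefficients.
With the change, V* = 0.844/0.00467 = 181; it rises from 139.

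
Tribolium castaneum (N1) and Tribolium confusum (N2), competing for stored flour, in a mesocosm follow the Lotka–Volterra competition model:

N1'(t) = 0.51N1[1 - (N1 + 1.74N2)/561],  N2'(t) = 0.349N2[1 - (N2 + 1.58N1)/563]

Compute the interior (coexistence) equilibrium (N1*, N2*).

N1* ≈ 239, N2* ≈ 185

Setting both brackets to zero gives the nullclines N1 + 1.74N2 = 561 and 1.58N1 + N2 = 563.
Substituting N2 = 563 - 1.58N1 into the first: N1(1 - 1.74·1.58) = 561 - 1.74·563.
So N1* = -419/-1.75 = 239, and then N2* = 563 - 1.58·239 = 185.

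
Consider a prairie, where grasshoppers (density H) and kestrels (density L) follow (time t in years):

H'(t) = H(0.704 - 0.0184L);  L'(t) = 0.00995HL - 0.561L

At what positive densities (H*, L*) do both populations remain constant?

Set dL/dt = 0 with L > 0: 0.00995H - 0.561 = 0, so H* = 0.561/0.00995 = 56.4.
Set dH/dt = 0 with H > 0: 0.704 - 0.0184L = 0, so L* = 0.704/0.0184 = 38.3.

H* ≈ 56.4, L* ≈ 38.3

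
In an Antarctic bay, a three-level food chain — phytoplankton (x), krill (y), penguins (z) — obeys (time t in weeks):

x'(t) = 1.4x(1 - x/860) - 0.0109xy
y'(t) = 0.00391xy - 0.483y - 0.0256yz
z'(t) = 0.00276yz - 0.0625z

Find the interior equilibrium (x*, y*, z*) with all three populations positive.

From dz/dt = 0: 0.00276y* = 0.0625, so y* = 22.6.
From dx/dt = 0: 1.4(1 - x*/860) = 0.0109·22.6, giving x* = 860·(1 - 0.176) = 708.
From dy/dt = 0: 0.00391·708 - 0.483 = 0.0256z*, so z* = 2.29/0.0256 = 89.3.

x* ≈ 708, y* ≈ 22.6, z* ≈ 89.3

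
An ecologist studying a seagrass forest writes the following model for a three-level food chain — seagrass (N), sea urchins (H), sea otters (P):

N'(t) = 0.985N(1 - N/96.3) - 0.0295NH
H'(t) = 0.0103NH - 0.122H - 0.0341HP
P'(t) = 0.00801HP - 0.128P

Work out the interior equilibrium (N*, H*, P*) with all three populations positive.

From dP/dt = 0: 0.00801H* = 0.128, so H* = 16.
From dN/dt = 0: 0.985(1 - N*/96.3) = 0.0295·16, giving N* = 96.3·(1 - 0.479) = 50.2.
From dH/dt = 0: 0.0103·50.2 - 0.122 = 0.0341P*, so P* = 0.395/0.0341 = 11.6.

N* ≈ 50.2, H* ≈ 16, P* ≈ 11.6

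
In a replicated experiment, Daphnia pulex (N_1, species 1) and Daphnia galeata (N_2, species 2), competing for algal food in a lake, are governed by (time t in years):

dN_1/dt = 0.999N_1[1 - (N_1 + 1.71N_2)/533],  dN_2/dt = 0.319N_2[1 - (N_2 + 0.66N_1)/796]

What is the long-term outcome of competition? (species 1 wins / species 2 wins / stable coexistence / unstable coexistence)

Compare the nullcline intercepts: K1/α12 = 533/1.71 = 312 < K2 = 796; K2/α21 = 796/0.66 = 1210 > K1 = 533.
Since the inequalities point opposite ways, species 2 can invade but species 1 cannot.

species 2 excludes species 1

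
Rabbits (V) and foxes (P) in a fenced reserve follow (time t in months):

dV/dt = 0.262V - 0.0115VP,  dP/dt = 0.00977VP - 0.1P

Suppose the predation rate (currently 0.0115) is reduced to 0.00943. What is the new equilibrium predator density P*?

At the interior fixed point, setting dV/dt = 0 with V > 0 fixes P* = (prey growth rate)/(VP coefficient) — independent of the other coefficients.
With the change, P* = 0.262/0.00943 = 27.8; it rises from 22.8.

P* ≈ 27.8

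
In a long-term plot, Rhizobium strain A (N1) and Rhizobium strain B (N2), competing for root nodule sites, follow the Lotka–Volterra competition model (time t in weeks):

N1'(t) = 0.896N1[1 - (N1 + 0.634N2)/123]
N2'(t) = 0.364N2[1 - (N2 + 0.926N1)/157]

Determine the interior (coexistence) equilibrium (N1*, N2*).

N1* ≈ 56.8, N2* ≈ 104

Setting both brackets to zero gives the nullclines N1 + 0.634N2 = 123 and 0.926N1 + N2 = 157.
Substituting N2 = 157 - 0.926N1 into the first: N1(1 - 0.634·0.926) = 123 - 0.634·157.
So N1* = 23.5/0.413 = 56.8, and then N2* = 157 - 0.926·56.8 = 104.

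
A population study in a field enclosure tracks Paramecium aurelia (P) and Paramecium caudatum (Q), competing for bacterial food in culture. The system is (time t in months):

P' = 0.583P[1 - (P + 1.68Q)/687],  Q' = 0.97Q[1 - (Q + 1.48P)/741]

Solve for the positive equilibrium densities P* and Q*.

P* ≈ 375, Q* ≈ 186

Setting both brackets to zero gives the nullclines P + 1.68Q = 687 and 1.48P + Q = 741.
Substituting Q = 741 - 1.48P into the first: P(1 - 1.68·1.48) = 687 - 1.68·741.
So P* = -558/-1.49 = 375, and then Q* = 741 - 1.48·375 = 186.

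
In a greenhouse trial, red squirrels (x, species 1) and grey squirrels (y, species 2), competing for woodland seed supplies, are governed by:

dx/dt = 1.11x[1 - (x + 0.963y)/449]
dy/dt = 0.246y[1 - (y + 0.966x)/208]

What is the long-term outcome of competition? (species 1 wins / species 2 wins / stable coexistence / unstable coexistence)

Compare the nullcline intercepts: K1/α12 = 449/0.963 = 466 > K2 = 208; K2/α21 = 208/0.966 = 215 < K1 = 449.
Since the inequalities point opposite ways, species 1 can invade but species 2 cannot.

species 1 excludes species 2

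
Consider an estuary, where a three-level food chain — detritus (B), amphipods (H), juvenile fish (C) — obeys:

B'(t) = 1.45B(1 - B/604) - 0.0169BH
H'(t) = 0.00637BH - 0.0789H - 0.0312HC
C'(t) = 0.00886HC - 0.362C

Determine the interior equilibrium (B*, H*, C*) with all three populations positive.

From dC/dt = 0: 0.00886H* = 0.362, so H* = 40.9.
From dB/dt = 0: 1.45(1 - B*/604) = 0.0169·40.9, giving B* = 604·(1 - 0.476) = 316.
From dH/dt = 0: 0.00637·316 - 0.0789 = 0.0312C*, so C* = 1.94/0.0312 = 62.1.

B* ≈ 316, H* ≈ 40.9, C* ≈ 62.1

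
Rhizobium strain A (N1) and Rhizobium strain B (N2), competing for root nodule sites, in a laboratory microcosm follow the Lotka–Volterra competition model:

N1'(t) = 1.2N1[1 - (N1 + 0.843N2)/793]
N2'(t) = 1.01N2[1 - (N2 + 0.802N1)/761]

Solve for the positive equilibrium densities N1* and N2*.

N1* ≈ 468, N2* ≈ 386

Setting both brackets to zero gives the nullclines N1 + 0.843N2 = 793 and 0.802N1 + N2 = 761.
Substituting N2 = 761 - 0.802N1 into the first: N1(1 - 0.843·0.802) = 793 - 0.843·761.
So N1* = 151/0.324 = 468, and then N2* = 761 - 0.802·468 = 386.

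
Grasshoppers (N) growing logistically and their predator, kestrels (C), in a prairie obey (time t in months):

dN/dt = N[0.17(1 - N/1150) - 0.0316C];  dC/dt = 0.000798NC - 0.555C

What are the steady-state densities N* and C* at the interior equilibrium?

From dC/dt = 0 with C > 0: 0.000798N* = 0.555, so N* = 695.
Substitute into dN/dt = 0: 0.17(1 - 695/1150) = 0.0316C*.
The bracket is 0.395, giving C* = 0.0672/0.0316 = 2.13.

N* ≈ 695, C* ≈ 2.13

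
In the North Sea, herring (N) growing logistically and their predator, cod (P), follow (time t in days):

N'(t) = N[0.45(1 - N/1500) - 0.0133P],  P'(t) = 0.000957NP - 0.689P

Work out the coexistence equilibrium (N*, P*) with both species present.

N* ≈ 720, P* ≈ 17.6

From dP/dt = 0 with P > 0: 0.000957N* = 0.689, so N* = 720.
Substitute into dN/dt = 0: 0.45(1 - 720/1500) = 0.0133P*.
The bracket is 0.52, giving P* = 0.234/0.0133 = 17.6.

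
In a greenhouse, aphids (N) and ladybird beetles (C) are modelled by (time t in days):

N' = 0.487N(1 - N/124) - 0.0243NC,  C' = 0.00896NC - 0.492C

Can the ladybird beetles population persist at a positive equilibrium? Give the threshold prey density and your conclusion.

Threshold N = 54.9; K > 54.9, so yes, the predator persists.

The predator equation gives dC/dt > 0 only when N > 0.492/0.00896 = 54.9.
Without the predator, N → K = 124. Since 124 > 54.9, the predator can invade and persist.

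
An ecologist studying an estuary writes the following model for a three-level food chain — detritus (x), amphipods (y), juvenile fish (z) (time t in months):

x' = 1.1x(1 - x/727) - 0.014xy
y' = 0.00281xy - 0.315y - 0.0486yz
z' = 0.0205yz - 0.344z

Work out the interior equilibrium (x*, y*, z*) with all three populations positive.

x* ≈ 572, y* ≈ 16.8, z* ≈ 26.6

From dz/dt = 0: 0.0205y* = 0.344, so y* = 16.8.
From dx/dt = 0: 1.1(1 - x*/727) = 0.014·16.8, giving x* = 727·(1 - 0.214) = 572.
From dy/dt = 0: 0.00281·572 - 0.315 = 0.0486z*, so z* = 1.29/0.0486 = 26.6.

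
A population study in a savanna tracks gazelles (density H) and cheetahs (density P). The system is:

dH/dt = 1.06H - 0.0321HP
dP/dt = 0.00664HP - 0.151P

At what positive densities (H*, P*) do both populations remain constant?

H* ≈ 22.7, P* ≈ 33

Set dP/dt = 0 with P > 0: 0.00664H - 0.151 = 0, so H* = 0.151/0.00664 = 22.7.
Set dH/dt = 0 with H > 0: 1.06 - 0.0321P = 0, so P* = 1.06/0.0321 = 33.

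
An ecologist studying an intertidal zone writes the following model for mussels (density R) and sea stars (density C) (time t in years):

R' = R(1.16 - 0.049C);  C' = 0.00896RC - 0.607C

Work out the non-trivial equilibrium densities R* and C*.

R* ≈ 67.7, C* ≈ 23.7

Set dC/dt = 0 with C > 0: 0.00896R - 0.607 = 0, so R* = 0.607/0.00896 = 67.7.
Set dR/dt = 0 with R > 0: 1.16 - 0.049C = 0, so C* = 1.16/0.049 = 23.7.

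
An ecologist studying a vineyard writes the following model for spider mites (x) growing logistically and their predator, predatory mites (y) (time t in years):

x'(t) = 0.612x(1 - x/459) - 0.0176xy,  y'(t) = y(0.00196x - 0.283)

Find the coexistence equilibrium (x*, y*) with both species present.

x* ≈ 144, y* ≈ 23.8

From dy/dt = 0 with y > 0: 0.00196x* = 0.283, so x* = 144.
Substitute into dx/dt = 0: 0.612(1 - 144/459) = 0.0176y*.
The bracket is 0.685, giving y* = 0.419/0.0176 = 23.8.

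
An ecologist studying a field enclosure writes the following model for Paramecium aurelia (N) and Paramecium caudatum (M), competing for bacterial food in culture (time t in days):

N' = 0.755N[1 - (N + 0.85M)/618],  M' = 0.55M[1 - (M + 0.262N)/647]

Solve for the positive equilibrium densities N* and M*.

Setting both brackets to zero gives the nullclines N + 0.85M = 618 and 0.262N + M = 647.
Substituting M = 647 - 0.262N into the first: N(1 - 0.85·0.262) = 618 - 0.85·647.
So N* = 68.1/0.777 = 87.5, and then M* = 647 - 0.262·87.5 = 624.

N* ≈ 87.5, M* ≈ 624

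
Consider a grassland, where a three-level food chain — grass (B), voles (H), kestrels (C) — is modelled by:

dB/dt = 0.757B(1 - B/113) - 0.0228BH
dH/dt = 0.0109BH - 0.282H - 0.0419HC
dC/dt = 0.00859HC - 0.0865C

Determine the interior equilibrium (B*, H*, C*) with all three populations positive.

From dC/dt = 0: 0.00859H* = 0.0865, so H* = 10.1.
From dB/dt = 0: 0.757(1 - B*/113) = 0.0228·10.1, giving B* = 113·(1 - 0.303) = 78.7.
From dH/dt = 0: 0.0109·78.7 - 0.282 = 0.0419C*, so C* = 0.576/0.0419 = 13.8.

B* ≈ 78.7, H* ≈ 10.1, C* ≈ 13.8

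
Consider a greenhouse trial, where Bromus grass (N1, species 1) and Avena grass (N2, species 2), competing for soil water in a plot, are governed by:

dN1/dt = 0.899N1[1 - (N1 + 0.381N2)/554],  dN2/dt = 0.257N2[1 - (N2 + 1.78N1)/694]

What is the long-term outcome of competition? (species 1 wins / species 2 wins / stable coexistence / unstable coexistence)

Compare the nullcline intercepts: K1/α12 = 554/0.381 = 1450 > K2 = 694; K2/α21 = 694/1.78 = 390 < K1 = 554.
Since the inequalities point opposite ways, species 1 can invade but species 2 cannot.

species 1 excludes species 2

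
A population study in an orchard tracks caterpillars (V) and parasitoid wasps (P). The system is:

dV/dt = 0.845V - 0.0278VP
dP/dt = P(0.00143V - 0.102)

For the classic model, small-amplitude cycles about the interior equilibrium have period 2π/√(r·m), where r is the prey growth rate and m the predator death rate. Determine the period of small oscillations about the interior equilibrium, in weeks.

T ≈ 21.4 weeks

Here r = 0.845 and m = 0.102, so r·m = 0.0862.
ω = √0.0862 = 0.294 per week, hence T = 2π/ω ≈ 21.4 weeks.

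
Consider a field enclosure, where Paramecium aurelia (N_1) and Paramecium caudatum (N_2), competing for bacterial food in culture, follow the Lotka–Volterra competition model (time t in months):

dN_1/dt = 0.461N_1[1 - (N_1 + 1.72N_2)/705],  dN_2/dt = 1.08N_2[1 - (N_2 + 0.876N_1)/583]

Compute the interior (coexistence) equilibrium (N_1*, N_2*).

N_1* ≈ 588, N_2* ≈ 68.2

Setting both brackets to zero gives the nullclines N_1 + 1.72N_2 = 705 and 0.876N_1 + N_2 = 583.
Substituting N_2 = 583 - 0.876N_1 into the first: N_1(1 - 1.72·0.876) = 705 - 1.72·583.
So N_1* = -298/-0.507 = 588, and then N_2* = 583 - 0.876·588 = 68.2.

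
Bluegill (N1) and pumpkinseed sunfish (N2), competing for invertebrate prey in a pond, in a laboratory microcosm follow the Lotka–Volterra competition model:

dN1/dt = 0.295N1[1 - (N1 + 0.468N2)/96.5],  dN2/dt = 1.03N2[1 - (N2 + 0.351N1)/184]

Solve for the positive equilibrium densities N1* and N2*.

Setting both brackets to zero gives the nullclines N1 + 0.468N2 = 96.5 and 0.351N1 + N2 = 184.
Substituting N2 = 184 - 0.351N1 into the first: N1(1 - 0.468·0.351) = 96.5 - 0.468·184.
So N1* = 10.4/0.836 = 12.4, and then N2* = 184 - 0.351·12.4 = 180.

N1* ≈ 12.4, N2* ≈ 180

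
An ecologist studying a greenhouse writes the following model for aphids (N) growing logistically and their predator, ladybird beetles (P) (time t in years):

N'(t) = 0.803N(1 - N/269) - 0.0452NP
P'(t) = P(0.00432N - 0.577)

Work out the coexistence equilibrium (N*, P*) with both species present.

From dP/dt = 0 with P > 0: 0.00432N* = 0.577, so N* = 134.
Substitute into dN/dt = 0: 0.803(1 - 134/269) = 0.0452P*.
The bracket is 0.503, giving P* = 0.404/0.0452 = 8.94.

N* ≈ 134, P* ≈ 8.94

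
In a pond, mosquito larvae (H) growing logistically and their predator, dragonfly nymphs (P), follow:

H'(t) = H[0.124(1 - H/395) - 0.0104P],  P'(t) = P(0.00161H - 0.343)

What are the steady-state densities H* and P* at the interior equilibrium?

From dP/dt = 0 with P > 0: 0.00161H* = 0.343, so H* = 213.
Substitute into dH/dt = 0: 0.124(1 - 213/395) = 0.0104P*.
The bracket is 0.461, giving P* = 0.0571/0.0104 = 5.49.

H* ≈ 213, P* ≈ 5.49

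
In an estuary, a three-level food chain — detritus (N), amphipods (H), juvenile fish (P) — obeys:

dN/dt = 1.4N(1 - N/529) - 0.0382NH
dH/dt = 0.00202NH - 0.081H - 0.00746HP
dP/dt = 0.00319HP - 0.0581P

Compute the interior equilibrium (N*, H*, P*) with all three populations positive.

From dP/dt = 0: 0.00319H* = 0.0581, so H* = 18.2.
From dN/dt = 0: 1.4(1 - N*/529) = 0.0382·18.2, giving N* = 529·(1 - 0.497) = 266.
From dH/dt = 0: 0.00202·266 - 0.081 = 0.00746P*, so P* = 0.457/0.00746 = 61.2.

N* ≈ 266, H* ≈ 18.2, P* ≈ 61.2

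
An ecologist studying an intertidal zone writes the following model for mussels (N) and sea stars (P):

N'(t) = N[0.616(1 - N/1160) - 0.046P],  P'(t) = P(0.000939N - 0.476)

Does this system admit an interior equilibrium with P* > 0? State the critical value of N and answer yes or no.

Threshold N = 507; K > 507, so yes, the predator persists.

The predator equation gives dP/dt > 0 only when N > 0.476/0.000939 = 507.
Without the predator, N → K = 1160. Since 1160 > 507, the predator can invade and persist.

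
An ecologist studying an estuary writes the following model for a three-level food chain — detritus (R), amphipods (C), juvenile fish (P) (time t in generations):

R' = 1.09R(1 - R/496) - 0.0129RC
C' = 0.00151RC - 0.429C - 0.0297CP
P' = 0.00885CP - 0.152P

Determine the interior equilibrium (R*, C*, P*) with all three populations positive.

From dP/dt = 0: 0.00885C* = 0.152, so C* = 17.2.
From dR/dt = 0: 1.09(1 - R*/496) = 0.0129·17.2, giving R* = 496·(1 - 0.203) = 395.
From dC/dt = 0: 0.00151·395 - 0.429 = 0.0297P*, so P* = 0.168/0.0297 = 5.65.

R* ≈ 395, C* ≈ 17.2, P* ≈ 5.65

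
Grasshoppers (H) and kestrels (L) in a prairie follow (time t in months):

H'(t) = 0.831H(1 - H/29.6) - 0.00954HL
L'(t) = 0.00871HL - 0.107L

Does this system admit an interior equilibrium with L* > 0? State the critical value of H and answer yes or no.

The predator equation gives dL/dt > 0 only when H > 0.107/0.00871 = 12.3.
Without the predator, H → K = 29.6. Since 29.6 > 12.3, the predator can invade and persist.

Threshold H = 12.3; K > 12.3, so yes, the predator persists.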